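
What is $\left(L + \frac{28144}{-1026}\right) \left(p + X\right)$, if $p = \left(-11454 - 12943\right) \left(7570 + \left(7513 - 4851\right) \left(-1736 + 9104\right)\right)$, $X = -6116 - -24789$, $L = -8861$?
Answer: $\frac{727583547362480095}{171} \approx 4.2549 \cdot 10^{15}$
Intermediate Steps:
$X = 18673$ ($X = -6116 + 24789 = 18673$)
$p = -478698074842$ ($p = - 24397 \left(7570 + 2662 \cdot 7368\right) = - 24397 \left(7570 + 19613616\right) = \left(-24397\right) 19621186 = -478698074842$)
$\left(L + \frac{28144}{-1026}\right) \left(p + X\right) = \left(-8861 + \frac{28144}{-1026}\right) \left(-478698074842 + 18673\right) = \left(-8861 + 28144 \left(- \frac{1}{1026}\right)\right) \left(-478698056169\right) = \left(-8861 - \frac{14072}{513}\right) \left(-478698056169\right) = \left(- \frac{4559765}{513}\right) \left(-478698056169\right) = \frac{727583547362480095}{171}$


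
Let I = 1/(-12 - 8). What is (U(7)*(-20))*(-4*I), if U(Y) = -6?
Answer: 24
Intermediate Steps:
I = -1/20 (I = 1/(-20) = -1/20 ≈ -0.050000)
(U(7)*(-20))*(-4*I) = (-6*(-20))*(-4*(-1/20)) = 120*(⅕) = 24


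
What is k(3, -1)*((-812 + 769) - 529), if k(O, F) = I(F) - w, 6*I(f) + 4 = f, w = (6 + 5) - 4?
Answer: 13442/3 ≈ 4480.7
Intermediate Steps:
w = 7 (w = 11 - 4 = 7)
I(f) = -⅔ + f/6
k(O, F) = -23/3 + F/6 (k(O, F) = (-⅔ + F/6) - 1*7 = (-⅔ + F/6) - 7 = -23/3 + F/6)
k(3, -1)*((-812 + 769) - 529) = (-23/3 + (⅙)*(-1))*((-812 + 769) - 529) = (-23/3 - ⅙)*(-43 - 529) = -47/6*(-572) = 13442/3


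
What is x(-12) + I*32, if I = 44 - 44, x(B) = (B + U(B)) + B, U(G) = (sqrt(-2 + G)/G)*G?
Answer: -24 + I*sqrt(14) ≈ -24.0 + 3.7417*I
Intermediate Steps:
U(G) = sqrt(-2 + G) (U(G) = (sqrt(-2 + G)/G)*G = sqrt(-2 + G))
x(B) = sqrt(-2 + B) + 2*B (x(B) = (B + sqrt(-2 + B)) + B = sqrt(-2 + B) + 2*B)
I = 0
x(-12) + I*32 = (sqrt(-2 - 12) + 2*(-12)) + 0*32 = (sqrt(-14) - 24) + 0 = (I*sqrt(14) - 24) + 0 = (-24 + I*sqrt(14)) + 0 = -24 + I*sqrt(14)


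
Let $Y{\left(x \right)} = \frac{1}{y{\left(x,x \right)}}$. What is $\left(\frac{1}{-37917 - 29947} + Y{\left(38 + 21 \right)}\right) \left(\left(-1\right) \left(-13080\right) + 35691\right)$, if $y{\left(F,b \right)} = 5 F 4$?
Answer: $\frac{813061341}{20019880} \approx 40.613$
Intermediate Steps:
$y{\left(F,b \right)} = 20 F$
$Y{\left(x \right)} = \frac{1}{20 x}$
$\left(\frac{1}{-37917 - 29947} + Y{\left(38 + 21 \right)}\right) \left(\left(-1\right) \left(-13080\right) + 35691\right) = \left(\frac{1}{-37917 - 29947} + \frac{1}{20 \left(38 + 21\right)}\right) \left(\left(-1\right) \left(-13080\right) + 35691\right) = \left(\frac{1}{-67864} + \frac{1}{20 \cdot 59}\right) \left(13080 + 35691\right) = \left(- \frac{1}{67864} + \frac{1}{20} \cdot \frac{1}{59}\right) 48771 = \left(- \frac{1}{67864} + \frac{1}{1180}\right) 48771 = \frac{16671}{20019880} \cdot 48771 = \frac{813061341}{20019880}$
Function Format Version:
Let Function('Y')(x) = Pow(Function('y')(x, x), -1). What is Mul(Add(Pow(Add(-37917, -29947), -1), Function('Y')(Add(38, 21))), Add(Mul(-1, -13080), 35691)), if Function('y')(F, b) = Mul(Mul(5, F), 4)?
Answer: Rational(813061341, 20019880) ≈ 40.613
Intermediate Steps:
Function('y')(F, b) = Mul(20, F)
Function('Y')(x) = Mul(Rational(1, 20), Pow(x, -1)) (Function('Y')(x) = Pow(Mul(20, x), -1) = Mul(Rational(1, 20), Pow(x, -1)))
Mul(Add(Pow(Add(-37917, -29947), -1), Function('Y')(Add(38, 21))), Add(Mul(-1, -13080), 35691)) = Mul(Add(Pow(Add(-37917, -29947), -1), Mul(Rational(1, 20), Pow(Add(38, 21), -1))), Add(Mul(-1, -13080), 35691)) = Mul(Add(Pow(-67864, -1), Mul(Rational(1, 20), Pow(59, -1))), Add(13080, 35691)) = Mul(Add(Rational(-1, 67864), Mul(Rational(1, 20), Rational(1, 59))), 48771) = Mul(Add(Rational(-1, 67864), Rational(1, 1180)), 48771) = Mul(Rational(16671, 20019880), 48771) = Rational(813061341, 20019880)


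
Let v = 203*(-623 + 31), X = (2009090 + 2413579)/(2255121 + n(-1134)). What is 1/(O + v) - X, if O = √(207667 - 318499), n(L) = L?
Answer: -1330711357990568/678186267588927 - I*√6927/3610595452 ≈ -1.9622 - 2.3051e-8*I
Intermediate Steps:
X = 1474223/751329 (X = (2009090 + 2413579)/(2255121 - 1134) = 4422669/2253987 = 4422669*(1/2253987) = 1474223/751329 ≈ 1.9622)
v = -120176 (v = 203*(-592) = -120176)
O = 4*I*√6927 (O = √(-110832) = 4*I*√6927 ≈ 332.91*I)
1/(O + v) - X = 1/(4*I*√6927 - 120176) - 1*1474223/751329 = 1/(-120176 + 4*I*√6927) - 1474223/751329 = -1474223/751329 + 1/(-120176 + 4*I*√6927)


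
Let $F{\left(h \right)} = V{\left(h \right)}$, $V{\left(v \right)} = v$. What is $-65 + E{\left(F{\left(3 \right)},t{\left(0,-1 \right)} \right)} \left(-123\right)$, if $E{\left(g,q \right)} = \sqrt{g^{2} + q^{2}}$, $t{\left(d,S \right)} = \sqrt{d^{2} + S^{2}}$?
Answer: $-65 - 123 \sqrt{10} \approx -453.96$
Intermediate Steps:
$F{\left(h \right)} = h$
$t{\left(d,S \right)} = \sqrt{S^{2} + d^{2}}$
$-65 + E{\left(F{\left(3 \right)},t{\left(0,-1 \right)} \right)} \left(-123\right) = -65 + \sqrt{3^{2} + \left(\sqrt{\left(-1\right)^{2} + 0^{2}}\right)^{2}} \left(-123\right) = -65 + \sqrt{9 + \left(\sqrt{1 + 0}\right)^{2}} \left(-123\right) = -65 + \sqrt{9 + \left(\sqrt{1}\right)^{2}} \left(-123\right) = -65 + \sqrt{9 + 1^{2}} \left(-123\right) = -65 + \sqrt{9 + 1} \left(-123\right) = -65 + \sqrt{10} \left(-123\right) = -65 - 123 \sqrt{10}$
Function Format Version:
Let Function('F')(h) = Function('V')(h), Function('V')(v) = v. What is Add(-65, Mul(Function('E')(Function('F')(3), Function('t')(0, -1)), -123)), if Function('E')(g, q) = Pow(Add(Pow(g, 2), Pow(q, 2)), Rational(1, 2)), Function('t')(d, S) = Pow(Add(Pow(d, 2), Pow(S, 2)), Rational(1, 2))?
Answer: Add(-65, Mul(-123, Pow(10, Rational(1, 2)))) ≈ -453.96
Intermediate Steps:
Function('F')(h) = h
Function('t')(d, S) = Pow(Add(Pow(S, 2), Pow(d, 2)), Rational(1, 2))
Add(-65, Mul(Function('E')(Function('F')(3), Function('t')(0, -1)), -123)) = Add(-65, Mul(Pow(Add(Pow(3, 2), Pow(Pow(Add(Pow(-1, 2), Pow(0, 2)), Rational(1, 2)), 2)), Rational(1, 2)), -123)) = Add(-65, Mul(Pow(Add(9, Pow(Pow(Add(1, 0), Rational(1, 2)), 2)), Rational(1, 2)), -123)) = Add(-65, Mul(Pow(Add(9, Pow(Pow(1, Rational(1, 2)), 2)), Rational(1, 2)), -123)) = Add(-65, Mul(Pow(Add(9, Pow(1, 2)), Rational(1, 2)), -123)) = Add(-65, Mul(Pow(Add(9, 1), Rational(1, 2)), -123)) = Add(-65, Mul(Pow(10, Rational(1, 2)), -123)) = Add(-65, Mul(-123, Pow(10, Rational(1, 2))))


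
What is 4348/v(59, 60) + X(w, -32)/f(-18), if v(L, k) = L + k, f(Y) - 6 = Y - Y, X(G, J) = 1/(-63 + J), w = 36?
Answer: 2478241/67830 ≈ 36.536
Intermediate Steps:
f(Y) = 6 (f(Y) = 6 + (Y - Y) = 6 + 0 = 6)
4348/v(59, 60) + X(w, -32)/f(-18) = 4348/(59 + 60) + 1/(-63 - 32*6) = 4348/119 + (1/6)/(-95) = 4348*(1/119) - 1/95*1/6 = 4348/119 - 1/570 = 2478241/67830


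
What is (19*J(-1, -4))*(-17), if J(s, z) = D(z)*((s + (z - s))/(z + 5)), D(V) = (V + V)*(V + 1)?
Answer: 31008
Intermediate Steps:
D(V) = 2*V*(1 + V) (D(V) = (2*V)*(1 + V) = 2*V*(1 + V))
J(s, z) = 2*z**2*(1 + z)/(5 + z) (J(s, z) = (2*z*(1 + z))*((s + (z - s))/(z + 5)) = (2*z*(1 + z))*(z/(5 + z)) = 2*z**2*(1 + z)/(5 + z))
(19*J(-1, -4))*(-17) = (19*(2*(-4)**2*(1 - 4)/(5 - 4)))*(-17) = (19*(2*16*(-3)/1))*(-17) = (19*(2*16*1*(-3)))*(-17) = (19*(-96))*(-17) = -1824*(-17) = 31008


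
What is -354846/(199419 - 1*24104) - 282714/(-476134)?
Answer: -59695120227/41736716105 ≈ -1.4303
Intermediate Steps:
-354846/(199419 - 1*24104) - 282714/(-476134) = -354846/(199419 - 24104) - 282714*(-1/476134) = -354846/175315 + 141357/238067 = -59695120227/41736716105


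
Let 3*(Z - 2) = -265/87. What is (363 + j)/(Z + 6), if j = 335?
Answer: 182178/1823 ≈ 99.933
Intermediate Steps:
Z = 257/261 (Z = 2 + (-265/87)/3 = 2 + (-265*1/87)/3 = 2 + (⅓)*(-265/87) = 2 - 265/261 = 257/261 ≈ 0.98467)
(363 + j)/(Z + 6) = (363 + 335)/(257/261 + 6) = 698/(1823/261) = 698*(261/1823) = 182178/1823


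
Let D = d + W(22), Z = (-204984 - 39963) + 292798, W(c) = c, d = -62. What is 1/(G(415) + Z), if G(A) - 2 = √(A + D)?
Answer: 15951/763303078 - 5*√15/2289909234 ≈ 2.0889e-5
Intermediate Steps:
Z = 47851 (Z = -244947 + 292798 = 47851)
D = -40 (D = -62 + 22 = -40)
G(A) = 2 + √(-40 + A) (G(A) = 2 + √(A - 40) = 2 + √(-40 + A))
1/(G(415) + Z) = 1/((2 + √(-40 + 415)) + 47851) = 1/((2 + √375) + 47851) = 1/((2 + 5*√15) + 47851) = 1/(47853 + 5*√15)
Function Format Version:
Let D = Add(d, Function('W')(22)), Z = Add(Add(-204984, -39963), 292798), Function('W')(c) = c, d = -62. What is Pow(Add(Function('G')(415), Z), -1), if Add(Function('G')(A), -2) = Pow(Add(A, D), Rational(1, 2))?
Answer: Add(Rational(15951, 763303078), Mul(Rational(-5, 2289909234), Pow(15, Rational(1, 2)))) ≈ 2.0889e-5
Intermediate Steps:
Z = 47851 (Z = Add(-244947, 292798) = 47851)
D = -40 (D = Add(-62, 22) = -40)
Function('G')(A) = Add(2, Pow(Add(-40, A), Rational(1, 2))) (Function('G')(A) = Add(2, Pow(Add(A, -40), Rational(1, 2))) = Add(2, Pow(Add(-40, A), Rational(1, 2))))
Pow(Add(Function('G')(415), Z), -1) = Pow(Add(Add(2, Pow(Add(-40, 415), Rational(1, 2))), 47851), -1) = Pow(Add(Add(2, Pow(375, Rational(1, 2))), 47851), -1) = Pow(Add(Add(2, Mul(5, Pow(15, Rational(1, 2)))), 47851), -1) = Pow(Add(47853, Mul(5, Pow(15, Rational(1, 2)))), -1)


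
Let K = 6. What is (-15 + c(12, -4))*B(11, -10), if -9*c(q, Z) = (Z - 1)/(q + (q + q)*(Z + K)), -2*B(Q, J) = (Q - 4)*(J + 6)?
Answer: -11333/54 ≈ -209.87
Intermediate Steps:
B(Q, J) = -(-4 + Q)*(6 + J)/2 (B(Q, J) = -(Q - 4)*(J + 6)/2 = -(-4 + Q)*(6 + J)/2)
c(q, Z) = -(-1 + Z)/(9*(q + 2*q*(6 + Z))) (c(q, Z) = -(Z - 1)/(9*(q + (q + q)*(Z + 6))) = -(-1 + Z)/(9*(q + (2*q)*(6 + Z))) = -(-1 + Z)/(9*(q + 2*q*(6 + Z))))
(-15 + c(12, -4))*B(11, -10) = (-15 + (⅑)*(1 - 1*(-4))/(12*(13 + 2*(-4))))*(12 - 3*11 + 2*(-10) - ½*(-10)*11) = (-15 + (⅑)*(1/12)*(1 + 4)/(13 - 8))*(12 - 33 - 20 + 55) = (-15 + (⅑)*(1/12)*5/5)*14 = (-15 + (⅑)*(1/12)*(⅕)*5)*14 = (-15 + 1/108)*14 = -1619/108*14 = -11333/54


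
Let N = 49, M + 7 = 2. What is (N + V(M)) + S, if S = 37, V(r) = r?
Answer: 81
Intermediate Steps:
M = -5 (M = -7 + 2 = -5)
(N + V(M)) + S = (49 - 5) + 37 = 44 + 37 = 81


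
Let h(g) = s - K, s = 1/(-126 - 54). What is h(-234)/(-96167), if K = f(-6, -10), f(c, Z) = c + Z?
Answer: -2879/17310060 ≈ -0.00016632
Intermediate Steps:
f(c, Z) = Z + c
K = -16 (K = -10 - 6 = -16)
s = -1/180 (s = 1/(-180) = -1/180 ≈ -0.0055556)
h(g) = 2879/180 (h(g) = -1/180 - 1*(-16) = -1/180 + 16 = 2879/180)
h(-234)/(-96167) = (2879/180)/(-96167) = (2879/180)*(-1/96167) = -2879/17310060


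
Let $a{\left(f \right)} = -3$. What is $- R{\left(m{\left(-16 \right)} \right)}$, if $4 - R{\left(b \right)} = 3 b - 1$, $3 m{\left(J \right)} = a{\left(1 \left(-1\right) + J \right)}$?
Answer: $-8$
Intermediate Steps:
$m{\left(J \right)} = -1$ ($m{\left(J \right)} = \frac{1}{3} \left(-3\right) = -1$)
$R{\left(b \right)} = 5 - 3 b$ ($R{\left(b \right)} = 4 - \left(3 b - 1\right) = 4 - \left(-1 + 3 b\right) = 5 - 3 b$)
$- R{\left(m{\left(-16 \right)} \right)} = - (5 - -3) = - (5 + 3) = \left(-1\right) 8 = -8$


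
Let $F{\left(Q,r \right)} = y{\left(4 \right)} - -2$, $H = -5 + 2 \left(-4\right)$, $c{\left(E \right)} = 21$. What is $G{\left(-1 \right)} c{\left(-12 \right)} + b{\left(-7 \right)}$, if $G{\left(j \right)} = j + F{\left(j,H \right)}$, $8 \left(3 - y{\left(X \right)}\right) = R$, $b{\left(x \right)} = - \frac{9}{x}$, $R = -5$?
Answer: $\frac{5511}{56} \approx 98.411$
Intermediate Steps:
$y{\left(X \right)} = \frac{29}{8}$ ($y{\left(X \right)} = 3 - - \frac{5}{8} = 3 + \frac{5}{8} = \frac{29}{8}$)
$H = -13$ ($H = -5 - 8 = -13$)
$F{\left(Q,r \right)} = \frac{45}{8}$ ($F{\left(Q,r \right)} = \frac{29}{8} - -2 = \frac{29}{8} + 2 = \frac{45}{8}$)
$G{\left(j \right)} = \frac{45}{8} + j$ ($G{\left(j \right)} = j + \frac{45}{8} = \frac{45}{8} + j$)
$G{\left(-1 \right)} c{\left(-12 \right)} + b{\left(-7 \right)} = \left(\frac{45}{8} - 1\right) 21 - \frac{9}{-7} = \frac{37}{8} \cdot 21 - - \frac{9}{7} = \frac{777}{8} + \frac{9}{7} = \frac{5511}{56}$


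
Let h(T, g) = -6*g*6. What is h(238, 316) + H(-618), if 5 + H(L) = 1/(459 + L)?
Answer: -1809580/159 ≈ -11381.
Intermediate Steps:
H(L) = -5 + 1/(459 + L)
h(T, g) = -36*g
h(238, 316) + H(-618) = -36*316 + (-2294 - 5*(-618))/(459 - 618) = -11376 + (-2294 + 3090)/(-159) = -11376 - 1/159*796 = -11376 - 796/159 = -1809580/159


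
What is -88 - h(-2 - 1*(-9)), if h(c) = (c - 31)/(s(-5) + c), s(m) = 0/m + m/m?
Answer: -85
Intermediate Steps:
s(m) = 1 (s(m) = 0 + 1 = 1)
h(c) = (-31 + c)/(1 + c) (h(c) = (c - 31)/(1 + c) = (-31 + c)/(1 + c))
-88 - h(-2 - 1*(-9)) = -88 - (-31 + (-2 - 1*(-9)))/(1 + (-2 - 1*(-9))) = -88 - (-31 + (-2 + 9))/(1 + (-2 + 9)) = -88 - (-31 + 7)/(1 + 7) = -88 - (-24)/8 = -88 - 1*(-3) = -88 + 3 = -85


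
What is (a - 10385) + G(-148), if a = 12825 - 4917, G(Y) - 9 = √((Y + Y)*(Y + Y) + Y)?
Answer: -2468 + 2*√21867 ≈ -2172.3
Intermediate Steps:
G(Y) = 9 + √(Y + 4*Y²) (G(Y) = 9 + √((Y + Y)*(Y + Y) + Y) = 9 + √((2*Y)*(2*Y) + Y) = 9 + √(4*Y² + Y) = 9 + √(Y + 4*Y²))
a = 7908
(a - 10385) + G(-148) = (7908 - 10385) + (9 + √(-148*(1 + 4*(-148)))) = -2477 + (9 + √(-148*(1 - 592))) = -2477 + (9 + √(-148*(-591))) = -2477 + (9 + √87468) = -2477 + (9 + 2*√21867) = -2468 + 2*√21867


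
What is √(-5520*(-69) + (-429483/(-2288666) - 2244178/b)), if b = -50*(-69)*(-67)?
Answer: √1065987430744200143040263082/52902514590 ≈ 617.16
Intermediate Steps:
b = -231150 (b = 3450*(-67) = -231150)
√(-5520*(-69) + (-429483/(-2288666) - 2244178/b)) = √(-5520*(-69) + (-429483/(-2288666) - 2244178/(-231150))) = √(380880 + (-429483*(-1/2288666) - 2244178*(-1/231150))) = √(380880 + (429483/2288666 + 1122089/115575)) = √(380880 + 2617724440999/264512572950) = √(100750166509636999/264512572950) = √1065987430744200143040263082/52902514590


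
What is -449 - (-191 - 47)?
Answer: -211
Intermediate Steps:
-449 - (-191 - 47) = -449 - 1*(-238) = -449 + 238 = -211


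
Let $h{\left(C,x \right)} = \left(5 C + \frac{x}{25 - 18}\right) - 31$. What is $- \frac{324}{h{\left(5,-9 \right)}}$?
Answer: $\frac{756}{17} \approx 44.471$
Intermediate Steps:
$h{\left(C,x \right)} = -31 + 5 C + \frac{x}{7}$ ($h{\left(C,x \right)} = \left(5 C + \frac{x}{7}\right) - 31 = -31 + 5 C + \frac{x}{7}$)
$- \frac{324}{h{\left(5,-9 \right)}} = - \frac{324}{-31 + 5 \cdot 5 + \frac{1}{7} \left(-9\right)} = - \frac{324}{-31 + 25 - \frac{9}{7}} = - \frac{324}{- \frac{51}{7}} = \left(-324\right) \left(- \frac{7}{51}\right) = \frac{756}{17}$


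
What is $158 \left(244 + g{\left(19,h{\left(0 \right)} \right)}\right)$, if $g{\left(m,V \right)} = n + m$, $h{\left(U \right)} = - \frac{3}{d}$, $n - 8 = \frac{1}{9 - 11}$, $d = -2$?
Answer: $42739$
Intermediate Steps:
$n = \frac{15}{2}$ ($n = 8 + \frac{1}{9 - 11} = 8 + \frac{1}{-2} = 8 - \frac{1}{2} = \frac{15}{2} \approx 7.5$)
$h{\left(U \right)} = \frac{3}{2}$ ($h{\left(U \right)} = - \frac{3}{-2} = \left(-3\right) \left(- \frac{1}{2}\right) = \frac{3}{2}$)
$g{\left(m,V \right)} = \frac{15}{2} + m$
$158 \left(244 + g{\left(19,h{\left(0 \right)} \right)}\right) = 158 \left(244 + \left(\frac{15}{2} + 19\right)\right) = 158 \left(244 + \frac{53}{2}\right) = 158 \cdot \frac{541}{2} = 42739$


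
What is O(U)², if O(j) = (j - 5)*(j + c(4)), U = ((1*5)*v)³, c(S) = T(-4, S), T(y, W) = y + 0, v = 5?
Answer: 59536009760000400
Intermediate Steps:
T(y, W) = y
c(S) = -4
U = 15625 (U = ((1*5)*5)³ = (5*5)³ = 25³ = 15625)
O(j) = (-5 + j)*(-4 + j) (O(j) = (j - 5)*(j - 4) = (-5 + j)*(-4 + j))
O(U)² = (20 + 15625² - 9*15625)² = (20 + 244140625 - 140625)² = 244000020² = 59536009760000400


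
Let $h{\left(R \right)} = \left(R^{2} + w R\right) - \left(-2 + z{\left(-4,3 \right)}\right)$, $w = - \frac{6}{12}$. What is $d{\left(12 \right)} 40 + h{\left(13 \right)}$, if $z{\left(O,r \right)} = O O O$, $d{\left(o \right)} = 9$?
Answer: $\frac{1177}{2} \approx 588.5$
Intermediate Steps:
$z{\left(O,r \right)} = O^{3}$ ($z{\left(O,r \right)} = O^{2} O = O^{3}$)
$w = - \frac{1}{2}$ ($w = \left(-6\right) \frac{1}{12} = - \frac{1}{2} \approx -0.5$)
$h{\left(R \right)} = 66 + R^{2} - \frac{R}{2}$ ($h{\left(R \right)} = \left(R^{2} - \frac{R}{2}\right) + \left(2 - \left(-4\right)^{3}\right) = \left(R^{2} - \frac{R}{2}\right) + \left(2 - -64\right) = \left(R^{2} - \frac{R}{2}\right) + \left(2 + 64\right) = \left(R^{2} - \frac{R}{2}\right) + 66 = 66 + R^{2} - \frac{R}{2}$)
$d{\left(12 \right)} 40 + h{\left(13 \right)} = 9 \cdot 40 + \left(66 + 13^{2} - \frac{13}{2}\right) = 360 + \left(66 + 169 - \frac{13}{2}\right) = 360 + \frac{457}{2} = \frac{1177}{2}$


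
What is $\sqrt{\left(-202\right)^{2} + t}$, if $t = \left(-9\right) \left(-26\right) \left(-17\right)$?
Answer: $\sqrt{36826} \approx 191.9$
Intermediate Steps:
$t = -3978$ ($t = 234 \left(-17\right) = -3978$)
$\sqrt{\left(-202\right)^{2} + t} = \sqrt{\left(-202\right)^{2} - 3978} = \sqrt{40804 - 3978} = \sqrt{36826}$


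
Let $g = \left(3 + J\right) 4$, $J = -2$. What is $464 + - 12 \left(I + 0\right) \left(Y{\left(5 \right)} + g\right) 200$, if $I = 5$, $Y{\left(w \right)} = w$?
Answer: $-107536$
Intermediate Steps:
$g = 4$ ($g = \left(3 - 2\right) 4 = 1 \cdot 4 = 4$)
$464 + - 12 \left(I + 0\right) \left(Y{\left(5 \right)} + g\right) 200 = 464 + - 12 \left(5 + 0\right) \left(5 + 4\right) 200 = 464 + - 12 \cdot 5 \cdot 9 \cdot 200 = 464 + \left(-12\right) 45 \cdot 200 = 464 - 108000 = -107536$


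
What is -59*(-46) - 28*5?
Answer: 2574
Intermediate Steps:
-59*(-46) - 28*5 = 2714 - 140 = 2574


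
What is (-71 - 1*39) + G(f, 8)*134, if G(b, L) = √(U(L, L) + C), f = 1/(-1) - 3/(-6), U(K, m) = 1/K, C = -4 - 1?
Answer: -110 + 67*I*√78/2 ≈ -110.0 + 295.86*I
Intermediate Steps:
C = -5
f = -½ (f = 1*(-1) - 3*(-⅙) = -1 + ½ = -½ ≈ -0.50000)
G(b, L) = √(-5 + 1/L) (G(b, L) = √(1/L - 5) = √(-5 + 1/L))
(-71 - 1*39) + G(f, 8)*134 = (-71 - 1*39) + √(-5 + 1/8)*134 = (-71 - 39) + √(-5 + ⅛)*134 = -110 + √(-39/8)*134 = -110 + (I*√78/4)*134 = -110 + 67*I*√78/2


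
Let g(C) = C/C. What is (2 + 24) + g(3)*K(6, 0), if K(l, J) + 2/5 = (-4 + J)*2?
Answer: 88/5 ≈ 17.600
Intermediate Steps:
g(C) = 1
K(l, J) = -42/5 + 2*J (K(l, J) = -2/5 + (-4 + J)*2 = -2/5 + (-8 + 2*J) = -42/5 + 2*J)
(2 + 24) + g(3)*K(6, 0) = (2 + 24) + 1*(-42/5 + 2*0) = 26 + 1*(-42/5 + 0) = 26 + 1*(-42/5) = 26 - 42/5 = 88/5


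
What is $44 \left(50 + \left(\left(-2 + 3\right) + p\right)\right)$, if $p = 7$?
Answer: $2552$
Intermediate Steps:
$44 \left(50 + \left(\left(-2 + 3\right) + p\right)\right) = 44 \left(50 + \left(\left(-2 + 3\right) + 7\right)\right) = 44 \left(50 + \left(1 + 7\right)\right) = 44 \left(50 + 8\right) = 44 \cdot 58 = 2552$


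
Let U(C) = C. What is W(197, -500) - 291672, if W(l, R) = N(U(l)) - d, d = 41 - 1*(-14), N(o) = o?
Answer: -291530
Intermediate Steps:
d = 55 (d = 41 + 14 = 55)
W(l, R) = -55 + l (W(l, R) = l - 1*55 = l - 55 = -55 + l)
W(197, -500) - 291672 = (-55 + 197) - 291672 = 142 - 291672 = -291530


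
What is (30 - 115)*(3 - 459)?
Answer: 38760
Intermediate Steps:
(30 - 115)*(3 - 459) = -85*(-456) = 38760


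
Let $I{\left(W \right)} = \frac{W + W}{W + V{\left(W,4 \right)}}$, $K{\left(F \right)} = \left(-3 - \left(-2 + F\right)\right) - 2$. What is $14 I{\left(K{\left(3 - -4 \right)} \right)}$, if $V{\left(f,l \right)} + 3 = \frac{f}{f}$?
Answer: $\frac{70}{3} \approx 23.333$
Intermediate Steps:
$V{\left(f,l \right)} = -2$ ($V{\left(f,l \right)} = -3 + \frac{f}{f} = -3 + 1 = -2$)
$K{\left(F \right)} = -3 - F$ ($K{\left(F \right)} = \left(-1 - F\right) - 2 = -3 - F$)
$I{\left(W \right)} = \frac{2 W}{-2 + W}$ ($I{\left(W \right)} = \frac{W + W}{W - 2} = \frac{2 W}{-2 + W}$)
$14 I{\left(K{\left(3 - -4 \right)} \right)} = 14 \frac{2 \left(-3 - \left(3 - -4\right)\right)}{-2 - \left(6 + 4\right)} = 14 \frac{2 \left(-3 - \left(3 + 4\right)\right)}{-2 - 10} = 14 \frac{2 \left(-3 - 7\right)}{-2 - 10} = 14 \cdot 2 \left(-10\right) \frac{1}{-2 - 10} = 14 \cdot 2 \left(-10\right) \frac{1}{-12} = 14 \cdot 2 \left(-10\right) \left(- \frac{1}{12}\right) = 14 \cdot \frac{5}{3} = \frac{70}{3}$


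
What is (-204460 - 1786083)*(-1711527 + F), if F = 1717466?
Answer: -11821834877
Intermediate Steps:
(-204460 - 1786083)*(-1711527 + F) = (-204460 - 1786083)*(-1711527 + 1717466) = -1990543*5939 = -11821834877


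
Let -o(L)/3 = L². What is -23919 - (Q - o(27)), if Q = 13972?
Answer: -40078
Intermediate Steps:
o(L) = -3*L²
-23919 - (Q - o(27)) = -23919 - (13972 - (-3)*27²) = -23919 - (13972 - (-3)*729) = -23919 - (13972 - 1*(-2187)) = -23919 - (13972 + 2187) = -23919 - 1*16159 = -23919 - 16159 = -40078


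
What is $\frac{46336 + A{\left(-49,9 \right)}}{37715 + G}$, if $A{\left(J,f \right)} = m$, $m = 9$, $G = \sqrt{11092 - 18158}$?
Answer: $\frac{1747901675}{1422428291} - \frac{46345 i \sqrt{7066}}{1422428291} \approx 1.2288 - 0.0027388 i$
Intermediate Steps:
$G = i \sqrt{7066}$ ($G = \sqrt{-7066} = i \sqrt{7066} \approx 84.059 i$)
$A{\left(J,f \right)} = 9$
$\frac{46336 + A{\left(-49,9 \right)}}{37715 + G} = \frac{46336 + 9}{37715 + i \sqrt{7066}} = \frac{46345}{37715 + i \sqrt{7066}}$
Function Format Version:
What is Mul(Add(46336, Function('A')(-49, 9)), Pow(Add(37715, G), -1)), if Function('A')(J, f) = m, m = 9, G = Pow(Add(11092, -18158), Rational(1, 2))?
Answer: Add(Rational(1747901675, 1422428291), Mul(Rational(-46345, 1422428291), I, Pow(7066, Rational(1, 2)))) ≈ Add(1.2288, Mul(-0.0027388, I))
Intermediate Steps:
G = Mul(I, Pow(7066, Rational(1, 2))) (G = Pow(-7066, Rational(1, 2)) = Mul(I, Pow(7066, Rational(1, 2))) ≈ Mul(84.059, I))
Function('A')(J, f) = 9
Mul(Add(46336, Function('A')(-49, 9)), Pow(Add(37715, G), -1)) = Mul(Add(46336, 9), Pow(Add(37715, Mul(I, Pow(7066, Rational(1, 2)))), -1)) = Mul(46345, Pow(Add(37715, Mul(I, Pow(7066, Rational(1, 2)))), -1))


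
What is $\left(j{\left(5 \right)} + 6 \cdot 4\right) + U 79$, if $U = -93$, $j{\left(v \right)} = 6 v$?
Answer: $-7293$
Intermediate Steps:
$\left(j{\left(5 \right)} + 6 \cdot 4\right) + U 79 = \left(6 \cdot 5 + 6 \cdot 4\right) - 7347 = \left(30 + 24\right) - 7347 = 54 - 7347 = -7293$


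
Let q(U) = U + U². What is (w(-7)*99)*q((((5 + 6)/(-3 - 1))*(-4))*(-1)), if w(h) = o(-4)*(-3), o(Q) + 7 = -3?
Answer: 326700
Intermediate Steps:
o(Q) = -10 (o(Q) = -7 - 3 = -10)
w(h) = 30 (w(h) = -10*(-3) = 30)
(w(-7)*99)*q((((5 + 6)/(-3 - 1))*(-4))*(-1)) = (30*99)*(((((5 + 6)/(-3 - 1))*(-4))*(-1))*(1 + (((5 + 6)/(-3 - 1))*(-4))*(-1))) = 2970*((((11/(-4))*(-4))*(-1))*(1 + ((11/(-4))*(-4))*(-1))) = 2970*((((11*(-¼))*(-4))*(-1))*(1 + ((11*(-¼))*(-4))*(-1))) = 2970*((-11/4*(-4)*(-1))*(1 - 11/4*(-4)*(-1))) = 2970*((11*(-1))*(1 + 11*(-1))) = 2970*(-11*(1 - 11)) = 2970*(-11*(-10)) = 2970*110 = 326700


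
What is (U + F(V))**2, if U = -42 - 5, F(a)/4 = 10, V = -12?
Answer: 49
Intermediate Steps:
F(a) = 40 (F(a) = 4*10 = 40)
U = -47
(U + F(V))**2 = (-47 + 40)**2 = (-7)**2 = 49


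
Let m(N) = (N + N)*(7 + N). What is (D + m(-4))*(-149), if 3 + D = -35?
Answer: 9238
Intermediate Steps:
D = -38 (D = -3 - 35 = -38)
m(N) = 2*N*(7 + N) (m(N) = (2*N)*(7 + N) = 2*N*(7 + N))
(D + m(-4))*(-149) = (-38 + 2*(-4)*(7 - 4))*(-149) = (-38 + 2*(-4)*3)*(-149) = (-38 - 24)*(-149) = -62*(-149) = 9238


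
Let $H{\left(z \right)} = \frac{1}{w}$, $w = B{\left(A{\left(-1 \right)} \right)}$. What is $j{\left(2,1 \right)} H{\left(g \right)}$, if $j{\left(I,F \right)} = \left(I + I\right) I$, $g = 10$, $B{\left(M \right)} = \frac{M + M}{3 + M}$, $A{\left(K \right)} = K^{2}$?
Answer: $16$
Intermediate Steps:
$B{\left(M \right)} = \frac{2 M}{3 + M}$
$w = \frac{1}{2}$ ($w = \frac{2 \left(-1\right)^{2}}{3 + \left(-1\right)^{2}} = 2 \cdot 1 \frac{1}{3 + 1} = 2 \cdot 1 \cdot \frac{1}{4} = \frac{1}{2} \approx 0.5$)
$H{\left(z \right)} = 2$ ($H{\left(z \right)} = \frac{1}{\frac{1}{2}} = 2$)
$j{\left(I,F \right)} = 2 I^{2}$ ($j{\left(I,F \right)} = 2 I I = 2 I^{2}$)
$j{\left(2,1 \right)} H{\left(g \right)} = 2 \cdot 2^{2} \cdot 2 = 2 \cdot 4 \cdot 2 = 8 \cdot 2 = 16$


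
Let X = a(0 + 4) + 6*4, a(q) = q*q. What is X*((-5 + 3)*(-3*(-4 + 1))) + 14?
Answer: -706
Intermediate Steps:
a(q) = q²
X = 40 (X = (0 + 4)² + 6*4 = 4² + 24 = 16 + 24 = 40)
X*((-5 + 3)*(-3*(-4 + 1))) + 14 = 40*((-5 + 3)*(-3*(-4 + 1))) + 14 = 40*(-(-6)*(-3)) + 14 = 40*(-2*9) + 14 = 40*(-18) + 14 = -720 + 14 = -706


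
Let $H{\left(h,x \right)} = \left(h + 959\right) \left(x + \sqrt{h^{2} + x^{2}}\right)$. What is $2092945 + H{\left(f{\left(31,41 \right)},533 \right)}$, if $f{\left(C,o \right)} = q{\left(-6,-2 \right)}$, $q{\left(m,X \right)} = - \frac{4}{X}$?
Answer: $2605158 + 961 \sqrt{284093} \approx 3.1174 \cdot 10^{6}$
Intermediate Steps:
$f{\left(C,o \right)} = 2$ ($f{\left(C,o \right)} = - \frac{4}{-2} = \left(-4\right) \left(- \frac{1}{2}\right) = 2$)
$H{\left(h,x \right)} = \left(959 + h\right) \left(x + \sqrt{h^{2} + x^{2}}\right)$
$2092945 + H{\left(f{\left(31,41 \right)},533 \right)} = 2092945 + \left(959 \cdot 533 + 959 \sqrt{2^{2} + 533^{2}} + 2 \cdot 533 + 2 \sqrt{2^{2} + 533^{2}}\right) = 2092945 + \left(511147 + 959 \sqrt{4 + 284089} + 1066 + 2 \sqrt{4 + 284089}\right) = 2092945 + \left(511147 + 959 \sqrt{284093} + 1066 + 2 \sqrt{284093}\right) = 2092945 + \left(512213 + 961 \sqrt{284093}\right) = 2605158 + 961 \sqrt{284093}$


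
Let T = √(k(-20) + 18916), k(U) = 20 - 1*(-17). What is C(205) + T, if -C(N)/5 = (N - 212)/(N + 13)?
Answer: 35/218 + √18953 ≈ 137.83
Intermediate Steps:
k(U) = 37 (k(U) = 20 + 17 = 37)
C(N) = -5*(-212 + N)/(13 + N) (C(N) = -5*(N - 212)/(N + 13) = -5*(-212 + N)/(13 + N))
T = √18953 (T = √(37 + 18916) = √18953 ≈ 137.67)
C(205) + T = 5*(212 - 1*205)/(13 + 205) + √18953 = 5*(212 - 205)/218 + √18953 = 5*(1/218)*7 + √18953 = 35/218 + √18953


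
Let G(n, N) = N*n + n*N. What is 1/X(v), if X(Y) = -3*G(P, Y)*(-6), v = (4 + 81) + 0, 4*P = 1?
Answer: 1/765 ≈ 0.0013072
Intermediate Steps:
P = ¼ (P = (¼)*1 = ¼ ≈ 0.25000)
v = 85 (v = 85 + 0 = 85)
G(n, N) = 2*N*n (G(n, N) = N*n + N*n = 2*N*n)
X(Y) = 9*Y (X(Y) = -6*Y/4*(-6) = -3*Y/2*(-6) = 9*Y)
1/X(v) = 1/(9*85) = 1/765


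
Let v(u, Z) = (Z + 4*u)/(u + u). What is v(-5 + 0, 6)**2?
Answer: 49/25 ≈ 1.9600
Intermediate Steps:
v(u, Z) = (Z + 4*u)/(2*u) (v(u, Z) = (Z + 4*u)/((2*u)) = (Z + 4*u)*(1/(2*u)) = (Z + 4*u)/(2*u))
v(-5 + 0, 6)**2 = (2 + (1/2)*6/(-5 + 0))**2 = (2 + (1/2)*6/(-5))**2 = (2 + (1/2)*6*(-1/5))**2 = (2 - 3/5)**2 = (7/5)**2 = 49/25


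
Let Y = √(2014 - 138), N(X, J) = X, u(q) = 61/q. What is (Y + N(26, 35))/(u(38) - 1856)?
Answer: -988/70467 - 76*√469/70467 ≈ -0.037378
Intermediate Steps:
Y = 2*√469 (Y = √1876 = 2*√469 ≈ 43.313)
(Y + N(26, 35))/(u(38) - 1856) = (2*√469 + 26)/(61/38 - 1856) = (26 + 2*√469)/(61*(1/38) - 1856) = (26 + 2*√469)/(61/38 - 1856) = (26 + 2*√469)/(-70467/38) = (26 + 2*√469)*(-38/70467) = -988/70467 - 76*√469/70467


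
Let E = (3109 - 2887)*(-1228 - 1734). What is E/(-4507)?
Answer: 657564/4507 ≈ 145.90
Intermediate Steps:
E = -657564 (E = 222*(-2962) = -657564)
E/(-4507) = -657564/(-4507) = -657564*(-1/4507) = 657564/4507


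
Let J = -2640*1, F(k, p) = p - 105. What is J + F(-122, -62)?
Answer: -2807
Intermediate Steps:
F(k, p) = -105 + p
J = -2640
J + F(-122, -62) = -2640 + (-105 - 62) = -2640 - 167 = -2807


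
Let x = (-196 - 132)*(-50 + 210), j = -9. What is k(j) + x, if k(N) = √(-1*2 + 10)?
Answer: -52480 + 2*√2 ≈ -52477.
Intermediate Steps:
x = -52480 (x = -328*160 = -52480)
k(N) = 2*√2 (k(N) = √(-2 + 10) = √8 = 2*√2)
k(j) + x = 2*√2 - 52480 = -52480 + 2*√2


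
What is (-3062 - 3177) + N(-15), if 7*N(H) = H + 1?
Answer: -6241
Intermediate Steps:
N(H) = ⅐ + H/7 (N(H) = (H + 1)/7 = (1 + H)/7 = ⅐ + H/7)
(-3062 - 3177) + N(-15) = (-3062 - 3177) + (⅐ + (⅐)*(-15)) = -6239 + (⅐ - 15/7) = -6239 - 2 = -6241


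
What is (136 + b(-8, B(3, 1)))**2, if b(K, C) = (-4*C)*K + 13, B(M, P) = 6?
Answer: 116281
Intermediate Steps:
b(K, C) = 13 - 4*C*K (b(K, C) = -4*C*K + 13 = 13 - 4*C*K)
(136 + b(-8, B(3, 1)))**2 = (136 + (13 - 4*6*(-8)))**2 = (136 + (13 + 192))**2 = (136 + 205)**2 = 341**2 = 116281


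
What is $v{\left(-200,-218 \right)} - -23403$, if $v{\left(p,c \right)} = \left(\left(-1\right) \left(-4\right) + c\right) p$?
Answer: $66203$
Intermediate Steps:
$v{\left(p,c \right)} = p \left(4 + c\right)$ ($v{\left(p,c \right)} = \left(4 + c\right) p = p \left(4 + c\right)$)
$v{\left(-200,-218 \right)} - -23403 = - 200 \left(4 - 218\right) - -23403 = \left(-200\right) \left(-214\right) + 23403 = 42800 + 23403 = 66203$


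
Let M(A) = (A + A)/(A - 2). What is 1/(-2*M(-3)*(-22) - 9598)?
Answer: -5/47726 ≈ -0.00010476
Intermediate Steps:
M(A) = 2*A/(-2 + A) (M(A) = (2*A)/(-2 + A) = 2*A/(-2 + A))
1/(-2*M(-3)*(-22) - 9598) = 1/(-2*2*(-3)/(-2 - 3)*(-22) - 9598) = 1/(-2*2*(-3)/(-5)*(-22) - 9598) = 1/(-2*2*(-3)*(-⅕)*(-22) - 9598) = 1/(-12*(-22)/5 - 9598) = 1/(-2*(-132/5) - 9598) = 1/(264/5 - 9598) = 1/(-47726/5) = -5/47726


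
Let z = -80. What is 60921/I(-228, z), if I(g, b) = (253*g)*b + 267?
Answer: 20307/1538329 ≈ 0.013201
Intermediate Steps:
I(g, b) = 267 + 253*b*g (I(g, b) = 253*b*g + 267 = 267 + 253*b*g)
60921/I(-228, z) = 60921/(267 + 253*(-80)*(-228)) = 60921/(267 + 4614720) = 60921/4614987 = 60921*(1/4614987) = 20307/1538329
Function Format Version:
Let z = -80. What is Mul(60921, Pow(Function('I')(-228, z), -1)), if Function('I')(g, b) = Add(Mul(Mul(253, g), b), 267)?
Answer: Rational(20307, 1538329) ≈ 0.013201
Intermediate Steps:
Function('I')(g, b) = Add(267, Mul(253, b, g)) (Function('I')(g, b) = Add(Mul(253, b, g), 267) = Add(267, Mul(253, b, g)))
Mul(60921, Pow(Function('I')(-228, z), -1)) = Mul(60921, Pow(Add(267, Mul(253, -80, -228)), -1)) = Mul(60921, Pow(Add(267, 4614720), -1)) = Mul(60921, Pow(4614987, -1)) = Mul(60921, Rational(1, 4614987)) = Rational(20307, 1538329)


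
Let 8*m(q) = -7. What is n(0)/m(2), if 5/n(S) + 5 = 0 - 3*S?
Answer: 8/7 ≈ 1.1429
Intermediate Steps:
m(q) = -7/8 (m(q) = (⅛)*(-7) = -7/8)
n(S) = 5/(-5 - 3*S) (n(S) = 5/(-5 + (0 - 3*S)) = 5/(-5 - 3*S))
n(0)/m(2) = (-5/(5 + 3*0))/(-7/8) = -5/(5 + 0)*(-8/7) = -5/5*(-8/7) = -5*⅕*(-8/7) = -1*(-8/7) = 8/7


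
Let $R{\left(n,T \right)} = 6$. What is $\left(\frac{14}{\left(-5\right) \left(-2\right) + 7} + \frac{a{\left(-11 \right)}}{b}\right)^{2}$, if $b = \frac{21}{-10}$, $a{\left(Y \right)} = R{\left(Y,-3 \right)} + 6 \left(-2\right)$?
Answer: $\frac{191844}{14161} \approx 13.547$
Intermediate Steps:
$a{\left(Y \right)} = -6$ ($a{\left(Y \right)} = 6 + 6 \left(-2\right) = 6 - 12 = -6$)
$b = - \frac{21}{10}$ ($b = 21 \left(- \frac{1}{10}\right) = - \frac{21}{10} \approx -2.1$)
$\left(\frac{14}{\left(-5\right) \left(-2\right) + 7} + \frac{a{\left(-11 \right)}}{b}\right)^{2} = \left(\frac{14}{\left(-5\right) \left(-2\right) + 7} - \frac{6}{- \frac{21}{10}}\right)^{2} = \left(\frac{14}{10 + 7} - - \frac{20}{7}\right)^{2} = \left(\frac{14}{17} + \frac{20}{7}\right)^{2} = \left(\frac{438}{119}\right)^{2} = \frac{191844}{14161}$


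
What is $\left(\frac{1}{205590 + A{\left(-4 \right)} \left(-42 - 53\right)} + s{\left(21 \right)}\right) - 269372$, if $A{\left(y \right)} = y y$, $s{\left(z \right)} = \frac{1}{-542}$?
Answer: $- \frac{7448535868302}{27651485} \approx -2.6937 \cdot 10^{5}$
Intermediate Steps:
$s{\left(z \right)} = - \frac{1}{542}$
$A{\left(y \right)} = y^{2}$
$\left(\frac{1}{205590 + A{\left(-4 \right)} \left(-42 - 53\right)} + s{\left(21 \right)}\right) - 269372 = \left(\frac{1}{205590 + \left(-4\right)^{2} \left(-42 - 53\right)} - \frac{1}{542}\right) - 269372 = \left(\frac{1}{205590 + 16 \left(-95\right)} - \frac{1}{542}\right) - 269372 = \left(\frac{1}{205590 - 1520} - \frac{1}{542}\right) - 269372 = \left(\frac{1}{204070} - \frac{1}{542}\right) - 269372 = - \frac{50882}{27651485} - 269372 = - \frac{7448535868302}{27651485}$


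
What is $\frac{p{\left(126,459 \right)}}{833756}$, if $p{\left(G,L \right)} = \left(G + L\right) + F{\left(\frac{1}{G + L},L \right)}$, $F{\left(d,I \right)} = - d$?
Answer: $\frac{85556}{121936815} \approx 0.00070164$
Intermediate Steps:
$p{\left(G,L \right)} = G + L - \frac{1}{G + L}$ ($p{\left(G,L \right)} = \left(G + L\right) - \frac{1}{G + L} = G + L - \frac{1}{G + L}$)
$\frac{p{\left(126,459 \right)}}{833756} = \frac{126 + 459 - \frac{1}{126 + 459}}{833756} = \left(126 + 459 - \frac{1}{585}\right) \frac{1}{833756} = \frac{342224}{585} \cdot \frac{1}{833756} = \frac{85556}{121936815}$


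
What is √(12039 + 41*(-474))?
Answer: I*√7395 ≈ 85.994*I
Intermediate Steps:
√(12039 + 41*(-474)) = √(12039 - 19434) = √(-7395) = I*√7395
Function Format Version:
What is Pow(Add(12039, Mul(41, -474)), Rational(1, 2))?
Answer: Mul(I, Pow(7395, Rational(1, 2))) ≈ Mul(85.994, I)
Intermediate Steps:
Pow(Add(12039, Mul(41, -474)), Rational(1, 2)) = Pow(Add(12039, -19434), Rational(1, 2)) = Pow(-7395, Rational(1, 2)) = Mul(I, Pow(7395, Rational(1, 2)))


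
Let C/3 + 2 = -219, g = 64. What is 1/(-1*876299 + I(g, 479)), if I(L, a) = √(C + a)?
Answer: -876299/767899937585 - 2*I*√46/767899937585 ≈ -1.1412e-6 - 1.7665e-11*I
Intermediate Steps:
C = -663 (C = -6 + 3*(-219) = -6 - 657 = -663)
I(L, a) = √(-663 + a)
1/(-1*876299 + I(g, 479)) = 1/(-1*876299 + √(-663 + 479)) = 1/(-876299 + √(-184)) = 1/(-876299 + 2*I*√46)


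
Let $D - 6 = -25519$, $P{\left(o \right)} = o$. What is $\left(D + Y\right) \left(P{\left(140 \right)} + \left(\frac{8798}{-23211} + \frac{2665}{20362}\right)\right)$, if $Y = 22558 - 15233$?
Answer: $- \frac{600657298787386}{236311191} \approx -2.5418 \cdot 10^{6}$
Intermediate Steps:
$D = -25513$ ($D = 6 - 25519 = -25513$)
$Y = 7325$ ($Y = 22558 - 15233 = 7325$)
$\left(D + Y\right) \left(P{\left(140 \right)} + \left(\frac{8798}{-23211} + \frac{2665}{20362}\right)\right) = \left(-25513 + 7325\right) \left(140 + \left(\frac{8798}{-23211} + \frac{2665}{20362}\right)\right) = - 18188 \left(140 + \left(8798 \left(- \frac{1}{23211}\right) + 2665 \cdot \frac{1}{20362}\right)\right) = - 18188 \left(140 + \left(- \frac{8798}{23211} + \frac{2665}{20362}\right)\right) = - 18188 \left(140 - \frac{117287561}{472622382}\right) = \left(-18188\right) \frac{66049845919}{472622382} = - \frac{600657298787386}{236311191}$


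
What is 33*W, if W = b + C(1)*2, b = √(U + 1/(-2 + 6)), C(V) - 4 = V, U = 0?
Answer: 693/2 ≈ 346.50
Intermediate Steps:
C(V) = 4 + V
b = ½ (b = √(0 + 1/(-2 + 6)) = √(0 + 1/4) = √(0 + ¼) = √(¼) = ½ ≈ 0.50000)
W = 21/2 (W = ½ + (4 + 1)*2 = ½ + 5*2 = ½ + 10 = 21/2 ≈ 10.500)
33*W = 33*(21/2) = 693/2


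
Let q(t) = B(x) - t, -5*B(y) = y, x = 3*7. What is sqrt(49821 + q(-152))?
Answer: 2*sqrt(312305)/5 ≈ 223.54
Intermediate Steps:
x = 21
B(y) = -y/5
q(t) = -21/5 - t (q(t) = -1/5*21 - t = -21/5 - t)
sqrt(49821 + q(-152)) = sqrt(49821 + (-21/5 - 1*(-152))) = sqrt(49821 + (-21/5 + 152)) = sqrt(49821 + 739/5) = sqrt(249844/5) = 2*sqrt(312305)/5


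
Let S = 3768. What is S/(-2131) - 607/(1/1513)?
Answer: -1957094989/2131 ≈ -9.1839e+5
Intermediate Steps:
S/(-2131) - 607/(1/1513) = 3768/(-2131) - 607/(1/1513) = 3768*(-1/2131) - 607/1/1513 = -3768/2131 - 607*1513 = -3768/2131 - 918391 = -1957094989/2131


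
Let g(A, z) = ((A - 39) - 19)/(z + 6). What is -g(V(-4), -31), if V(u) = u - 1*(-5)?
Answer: -57/25 ≈ -2.2800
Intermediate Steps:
V(u) = 5 + u (V(u) = u + 5 = 5 + u)
g(A, z) = (-58 + A)/(6 + z) (g(A, z) = ((-39 + A) - 19)/(6 + z) = (-58 + A)/(6 + z))
-g(V(-4), -31) = -(-58 + (5 - 4))/(6 - 31) = -(-58 + 1)/(-25) = -(-1)*(-57)/25 = -1*57/25 = -57/25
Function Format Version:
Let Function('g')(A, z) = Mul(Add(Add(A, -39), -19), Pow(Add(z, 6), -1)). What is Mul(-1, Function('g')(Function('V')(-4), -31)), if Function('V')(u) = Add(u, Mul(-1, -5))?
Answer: Rational(-57, 25) ≈ -2.2800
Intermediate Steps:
Function('V')(u) = Add(5, u) (Function('V')(u) = Add(u, 5) = Add(5, u))
Function('g')(A, z) = Mul(Pow(Add(6, z), -1), Add(-58, A)) (Function('g')(A, z) = Mul(Add(Add(-39, A), -19), Pow(Add(6, z), -1)) = Mul(Add(-58, A), Pow(Add(6, z), -1)) = Mul(Pow(Add(6, z), -1), Add(-58, A)))
Mul(-1, Function('g')(Function('V')(-4), -31)) = Mul(-1, Mul(Pow(Add(6, -31), -1), Add(-58, Add(5, -4)))) = Mul(-1, Mul(Pow(-25, -1), Add(-58, 1))) = Mul(-1, Mul(Rational(-1, 25), -57)) = Mul(-1, Rational(57, 25)) = Rational(-57, 25)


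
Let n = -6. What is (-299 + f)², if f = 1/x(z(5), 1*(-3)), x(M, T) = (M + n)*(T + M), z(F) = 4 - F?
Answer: 70073641/784 ≈ 89380.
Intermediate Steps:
x(M, T) = (-6 + M)*(M + T) (x(M, T) = (M - 6)*(T + M) = (-6 + M)*(M + T))
f = 1/28 (f = 1/((4 - 1*5)² - 6*(4 - 1*5) - 6*(-3) + (4 - 1*5)*(1*(-3))) = 1/((4 - 5)² - 6*(4 - 5) - 6*(-3) + (4 - 5)*(-3)) = 1/((-1)² - 6*(-1) + 18 - 1*(-3)) = 1/(1 + 6 + 18 + 3) = 1/28 ≈ 0.035714)
(-299 + f)² = (-299 + 1/28)² = (-8371/28)² = 70073641/784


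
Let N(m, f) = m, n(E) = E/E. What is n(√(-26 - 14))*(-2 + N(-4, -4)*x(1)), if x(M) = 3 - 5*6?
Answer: 106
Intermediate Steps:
x(M) = -27 (x(M) = 3 - 30 = -27)
n(E) = 1
n(√(-26 - 14))*(-2 + N(-4, -4)*x(1)) = 1*(-2 - 4*(-27)) = 1*(-2 + 108) = 1*106 = 106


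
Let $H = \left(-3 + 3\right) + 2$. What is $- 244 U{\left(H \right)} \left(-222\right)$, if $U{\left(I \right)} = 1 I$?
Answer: $108336$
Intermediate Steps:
$H = 2$ ($H = 0 + 2 = 2$)
$U{\left(I \right)} = I$
$- 244 U{\left(H \right)} \left(-222\right) = - 244 \cdot 2 \left(-222\right) = \left(-244\right) \left(-444\right) = 108336$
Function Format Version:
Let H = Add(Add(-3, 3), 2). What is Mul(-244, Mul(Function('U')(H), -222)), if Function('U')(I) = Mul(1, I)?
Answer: 108336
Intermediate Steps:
H = 2 (H = Add(0, 2) = 2)
Function('U')(I) = I
Mul(-244, Mul(Function('U')(H), -222)) = Mul(-244, Mul(2, -222)) = Mul(-244, -444) = 108336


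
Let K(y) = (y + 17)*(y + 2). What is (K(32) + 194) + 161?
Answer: 2021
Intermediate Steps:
K(y) = (2 + y)*(17 + y) (K(y) = (17 + y)*(2 + y) = (2 + y)*(17 + y))
(K(32) + 194) + 161 = ((34 + 32**2 + 19*32) + 194) + 161 = ((34 + 1024 + 608) + 194) + 161 = (1666 + 194) + 161 = 1860 + 161 = 2021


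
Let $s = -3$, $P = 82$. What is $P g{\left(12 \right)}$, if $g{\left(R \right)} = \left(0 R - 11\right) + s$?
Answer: $-1148$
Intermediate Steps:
$g{\left(R \right)} = -14$ ($g{\left(R \right)} = \left(0 R - 11\right) - 3 = \left(0 - 11\right) - 3 = -11 - 3 = -14$)
$P g{\left(12 \right)} = 82 \left(-14\right) = -1148$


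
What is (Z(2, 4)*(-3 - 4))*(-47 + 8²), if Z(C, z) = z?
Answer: -476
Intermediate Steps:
(Z(2, 4)*(-3 - 4))*(-47 + 8²) = (4*(-3 - 4))*(-47 + 8²) = (4*(-7))*(-47 + 64) = -28*17 = -476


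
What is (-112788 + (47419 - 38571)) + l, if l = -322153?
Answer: -426093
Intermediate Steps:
(-112788 + (47419 - 38571)) + l = (-112788 + (47419 - 38571)) - 322153 = (-112788 + 8848) - 322153 = -103940 - 322153 = -426093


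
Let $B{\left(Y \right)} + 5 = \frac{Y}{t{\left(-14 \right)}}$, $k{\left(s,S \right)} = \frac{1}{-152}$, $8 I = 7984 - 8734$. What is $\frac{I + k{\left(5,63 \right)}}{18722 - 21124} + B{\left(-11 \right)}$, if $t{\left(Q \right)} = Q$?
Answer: $- \frac{10670811}{2555728} \approx -4.1753$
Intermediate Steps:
$I = - \frac{375}{4}$ ($I = \frac{7984 - 8734}{8} = \frac{1}{8} \left(-750\right) = - \frac{375}{4} \approx -93.75$)
$k{\left(s,S \right)} = - \frac{1}{152}$
$B{\left(Y \right)} = -5 - \frac{Y}{14}$ ($B{\left(Y \right)} = -5 + \frac{Y}{-14} = -5 + Y \left(- \frac{1}{14}\right) = -5 - \frac{Y}{14}$)
$\frac{I + k{\left(5,63 \right)}}{18722 - 21124} + B{\left(-11 \right)} = \frac{- \frac{375}{4} - \frac{1}{152}}{18722 - 21124} - \frac{59}{14} = - \frac{14251}{152 \left(-2402\right)} + \left(-5 + \frac{11}{14}\right) = \left(- \frac{14251}{152}\right) \left(- \frac{1}{2402}\right) - \frac{59}{14} = \frac{14251}{365104} - \frac{59}{14} = - \frac{10670811}{2555728}$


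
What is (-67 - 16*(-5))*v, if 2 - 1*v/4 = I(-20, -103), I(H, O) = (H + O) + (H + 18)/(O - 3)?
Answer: 344448/53 ≈ 6499.0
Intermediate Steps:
I(H, O) = H + O + (18 + H)/(-3 + O) (I(H, O) = (H + O) + (18 + H)/(-3 + O) = H + O + (18 + H)/(-3 + O))
v = 26496/53 (v = 8 - 4*(18 + (-103)² - 3*(-103) - 2*(-20) - 20*(-103))/(-3 - 103) = 8 - 4*(18 + 10609 + 309 + 40 + 2060)/(-106) = 8 - (-2)*13036/53 = 8 - 4*(-6518/53) = 8 + 26072/53 = 26496/53 ≈ 499.92)
(-67 - 16*(-5))*v = (-67 - 16*(-5))*(26496/53) = (-67 + 80)*(26496/53) = 13*(26496/53) = 344448/53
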